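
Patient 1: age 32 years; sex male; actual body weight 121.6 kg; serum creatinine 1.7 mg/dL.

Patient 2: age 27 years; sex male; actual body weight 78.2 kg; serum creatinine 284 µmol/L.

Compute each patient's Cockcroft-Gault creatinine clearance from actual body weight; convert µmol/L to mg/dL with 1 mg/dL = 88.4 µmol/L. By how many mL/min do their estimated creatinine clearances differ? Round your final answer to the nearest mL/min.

Patient 1: CrCl = (140 − 32) × 121.6 / (72 × 1.7) = 13132.8 / 122.40 ≈ 107.3 mL/min
Patient 2: SCr = 284 / 88.4 = 3.213 mg/dL
Patient 2: CrCl = (140 − 27) × 78.2 / (72 × 3.213) = 8836.6 / 231.34 ≈ 38.2 mL/min
|107.3 − 38.2| = 69.1 mL/min

69 mL/min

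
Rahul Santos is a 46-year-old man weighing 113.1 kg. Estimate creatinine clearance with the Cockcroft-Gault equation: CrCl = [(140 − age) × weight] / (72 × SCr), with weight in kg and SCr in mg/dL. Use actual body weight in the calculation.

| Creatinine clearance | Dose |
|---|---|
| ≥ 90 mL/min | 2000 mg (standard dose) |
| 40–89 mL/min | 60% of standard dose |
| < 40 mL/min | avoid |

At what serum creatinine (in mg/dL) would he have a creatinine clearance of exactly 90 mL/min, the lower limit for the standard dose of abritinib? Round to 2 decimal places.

Standard dose requires CrCl ≥ 90 mL/min.
Set (140 − 46) × 113.1 / (72 × SCr) = 90
SCr = (140 − 46) × 113.1 / (72 × 90) = 1.641 mg/dL

1.64 mg/dL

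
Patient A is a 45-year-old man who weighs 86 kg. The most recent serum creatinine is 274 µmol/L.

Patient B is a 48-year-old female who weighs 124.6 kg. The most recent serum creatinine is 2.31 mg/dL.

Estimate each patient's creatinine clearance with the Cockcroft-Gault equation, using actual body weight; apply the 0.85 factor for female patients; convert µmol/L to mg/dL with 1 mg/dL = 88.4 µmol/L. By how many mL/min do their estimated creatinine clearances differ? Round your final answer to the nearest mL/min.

Patient A: SCr = 274 / 88.4 = 3.1 mg/dL
Patient A: CrCl = (140 − 45) × 86 / (72 × 3.1) = 8170.0 / 223.20 ≈ 36.6 mL/min
Patient B: CrCl = (140 − 48) × 124.6 / (72 × 2.31) × 0.85 = 11463.2 / 166.32 × 0.85 ≈ 58.6 mL/min
|36.6 − 58.6| = 22.0 mL/min

22 mL/min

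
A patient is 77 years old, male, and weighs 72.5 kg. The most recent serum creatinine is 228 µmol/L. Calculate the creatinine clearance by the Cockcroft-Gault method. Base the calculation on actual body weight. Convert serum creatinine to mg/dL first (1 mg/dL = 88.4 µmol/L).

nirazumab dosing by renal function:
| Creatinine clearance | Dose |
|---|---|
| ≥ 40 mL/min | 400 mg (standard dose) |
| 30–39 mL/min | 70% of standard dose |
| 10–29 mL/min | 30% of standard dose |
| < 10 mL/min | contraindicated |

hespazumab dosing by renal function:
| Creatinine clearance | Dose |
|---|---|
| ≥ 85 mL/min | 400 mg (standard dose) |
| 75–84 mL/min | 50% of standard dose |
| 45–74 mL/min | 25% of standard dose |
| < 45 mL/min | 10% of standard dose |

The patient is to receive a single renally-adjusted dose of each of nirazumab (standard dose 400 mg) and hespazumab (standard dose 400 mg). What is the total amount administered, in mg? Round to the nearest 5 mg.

160 mg

SCr = 228 / 88.4 = 2.579 mg/dL
CrCl = (140 − 77) × 72.5 / (72 × 2.579) = 4567.5 / 185.69 ≈ 24.6 mL/min
CrCl ≈ 25 mL/min.
nirazumab: 10–29 mL/min → 30% of 400 mg = 120 mg.
hespazumab: < 45 mL/min → 10% of 400 mg = 40 mg.
Total = 120 + 40 = 160 mg.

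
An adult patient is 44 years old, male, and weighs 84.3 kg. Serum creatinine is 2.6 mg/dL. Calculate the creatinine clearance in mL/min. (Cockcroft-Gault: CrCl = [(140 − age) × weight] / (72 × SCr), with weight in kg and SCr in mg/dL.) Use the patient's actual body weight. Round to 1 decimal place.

CrCl = (140 − 44) × 84.3 / (72 × 2.6) = 8092.8 / 187.20 ≈ 43.2 mL/min

43.2 mL/min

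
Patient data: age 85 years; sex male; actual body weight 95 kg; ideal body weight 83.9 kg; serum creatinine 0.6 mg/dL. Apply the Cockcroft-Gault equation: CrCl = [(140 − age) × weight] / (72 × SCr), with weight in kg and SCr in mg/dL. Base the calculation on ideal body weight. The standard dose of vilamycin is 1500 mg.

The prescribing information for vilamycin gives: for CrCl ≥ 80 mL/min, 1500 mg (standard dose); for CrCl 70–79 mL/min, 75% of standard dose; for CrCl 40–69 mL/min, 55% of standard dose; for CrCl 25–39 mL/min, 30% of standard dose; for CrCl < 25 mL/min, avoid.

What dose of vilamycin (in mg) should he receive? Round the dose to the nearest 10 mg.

CrCl = (140 − 85) × 83.9 / (72 × 0.6) = 4614.5 / 43.20 ≈ 106.8 mL/min
CrCl ≈ 107 mL/min → bracket ≥ 80 mL/min.
100% of 1500 mg = 1500 mg

1500 mg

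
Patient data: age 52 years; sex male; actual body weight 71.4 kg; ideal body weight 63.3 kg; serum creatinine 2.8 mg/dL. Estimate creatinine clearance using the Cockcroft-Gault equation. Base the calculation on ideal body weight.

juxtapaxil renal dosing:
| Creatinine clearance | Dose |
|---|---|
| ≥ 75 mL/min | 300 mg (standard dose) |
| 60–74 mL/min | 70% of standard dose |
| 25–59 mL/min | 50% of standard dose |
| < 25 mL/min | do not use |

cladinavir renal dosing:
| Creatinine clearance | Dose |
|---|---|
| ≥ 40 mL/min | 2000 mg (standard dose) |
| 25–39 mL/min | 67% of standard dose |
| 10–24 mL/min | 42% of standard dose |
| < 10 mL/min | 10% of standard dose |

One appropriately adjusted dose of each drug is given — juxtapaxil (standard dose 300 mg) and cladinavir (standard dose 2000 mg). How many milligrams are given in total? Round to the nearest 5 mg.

CrCl = (140 − 52) × 63.3 / (72 × 2.8) = 5570.4 / 201.60 ≈ 27.6 mL/min
CrCl ≈ 28 mL/min.
juxtapaxil: 25–59 mL/min → 50% of 300 mg = 150 mg.
cladinavir: 25–39 mL/min → 67% of 2000 mg = 1340 mg.
Total = 150 + 1340 = 1490 mg.

1490 mg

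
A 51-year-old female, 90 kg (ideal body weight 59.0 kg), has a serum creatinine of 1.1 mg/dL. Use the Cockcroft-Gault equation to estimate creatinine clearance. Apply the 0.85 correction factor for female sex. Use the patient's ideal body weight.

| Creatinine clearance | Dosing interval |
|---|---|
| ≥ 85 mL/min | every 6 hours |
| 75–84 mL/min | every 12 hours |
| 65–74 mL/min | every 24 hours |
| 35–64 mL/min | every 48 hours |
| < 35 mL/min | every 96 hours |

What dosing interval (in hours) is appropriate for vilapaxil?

every 48 hours

CrCl = (140 − 51) × 59 / (72 × 1.1) × 0.85 = 5251.0 / 79.20 × 0.85 ≈ 56.4 mL/min
CrCl ≈ 56 mL/min → bracket 35–64 mL/min → every 48 hours.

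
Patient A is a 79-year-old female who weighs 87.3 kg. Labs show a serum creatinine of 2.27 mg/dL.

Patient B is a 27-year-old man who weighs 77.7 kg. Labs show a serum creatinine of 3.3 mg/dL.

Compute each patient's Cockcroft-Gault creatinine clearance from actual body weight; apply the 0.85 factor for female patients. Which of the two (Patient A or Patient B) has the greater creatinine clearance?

Patient B

Patient A: CrCl = (140 − 79) × 87.3 / (72 × 2.27) × 0.85 = 5325.3 / 163.44 × 0.85 ≈ 27.7 mL/min
Patient B: CrCl = (140 − 27) × 77.7 / (72 × 3.3) = 8780.1 / 237.60 ≈ 37.0 mL/min
27.7 vs 37.0 mL/min → Patient B is higher.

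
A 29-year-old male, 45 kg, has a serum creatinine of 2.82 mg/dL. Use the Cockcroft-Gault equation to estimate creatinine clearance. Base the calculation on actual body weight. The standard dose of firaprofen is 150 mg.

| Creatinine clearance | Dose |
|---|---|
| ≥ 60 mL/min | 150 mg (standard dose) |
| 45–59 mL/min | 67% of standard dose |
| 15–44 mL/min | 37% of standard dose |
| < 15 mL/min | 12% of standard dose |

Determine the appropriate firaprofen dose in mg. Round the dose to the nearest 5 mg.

CrCl = (140 − 29) × 45 / (72 × 2.82) = 4995.0 / 203.04 ≈ 24.6 mL/min
CrCl ≈ 25 mL/min → bracket 15–44 mL/min.
37% of 150 mg = 55.5 mg → 55 mg

55 mg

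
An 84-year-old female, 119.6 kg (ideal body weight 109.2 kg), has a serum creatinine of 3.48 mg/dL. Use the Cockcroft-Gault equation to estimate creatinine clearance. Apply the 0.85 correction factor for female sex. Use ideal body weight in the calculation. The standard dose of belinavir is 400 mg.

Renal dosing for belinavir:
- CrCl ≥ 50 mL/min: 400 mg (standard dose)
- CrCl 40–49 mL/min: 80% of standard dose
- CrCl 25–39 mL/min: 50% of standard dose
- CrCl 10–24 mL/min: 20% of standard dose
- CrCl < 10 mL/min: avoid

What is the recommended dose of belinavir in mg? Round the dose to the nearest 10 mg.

80 mg

CrCl = (140 − 84) × 109.2 / (72 × 3.48) × 0.85 = 6115.2 / 250.56 × 0.85 ≈ 20.7 mL/min
CrCl ≈ 21 mL/min → bracket 10–24 mL/min.
20% of 400 mg = 80 mg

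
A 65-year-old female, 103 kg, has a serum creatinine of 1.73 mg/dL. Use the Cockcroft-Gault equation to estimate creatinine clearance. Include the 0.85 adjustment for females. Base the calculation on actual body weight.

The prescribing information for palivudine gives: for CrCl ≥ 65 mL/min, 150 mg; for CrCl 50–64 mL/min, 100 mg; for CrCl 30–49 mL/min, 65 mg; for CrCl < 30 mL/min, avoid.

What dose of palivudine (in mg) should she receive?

CrCl = (140 − 65) × 103 / (72 × 1.73) × 0.85 = 7725.0 / 124.56 × 0.85 ≈ 52.7 mL/min
CrCl ≈ 53 mL/min → bracket 50–64 mL/min.
Dose for this bracket: 100 mg.

100 mg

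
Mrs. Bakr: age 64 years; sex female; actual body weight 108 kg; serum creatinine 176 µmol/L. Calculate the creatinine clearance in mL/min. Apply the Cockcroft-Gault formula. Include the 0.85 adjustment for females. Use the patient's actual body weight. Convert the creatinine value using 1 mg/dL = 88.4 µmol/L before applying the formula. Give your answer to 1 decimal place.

48.7 mL/min

SCr = 176 / 88.4 = 1.991 mg/dL
CrCl = (140 − 64) × 108 / (72 × 1.991) × 0.85 = 8208.0 / 143.35 × 0.85 ≈ 48.7 mL/min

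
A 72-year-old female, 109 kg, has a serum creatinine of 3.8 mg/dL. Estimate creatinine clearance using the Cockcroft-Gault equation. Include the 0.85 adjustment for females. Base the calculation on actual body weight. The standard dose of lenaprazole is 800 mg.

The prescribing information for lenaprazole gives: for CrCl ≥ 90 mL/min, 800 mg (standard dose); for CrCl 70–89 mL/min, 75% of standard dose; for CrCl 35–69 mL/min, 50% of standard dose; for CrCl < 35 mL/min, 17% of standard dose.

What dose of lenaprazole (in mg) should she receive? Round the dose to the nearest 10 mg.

CrCl = (140 − 72) × 109 / (72 × 3.8) × 0.85 = 7412.0 / 273.60 × 0.85 ≈ 23.0 mL/min
CrCl ≈ 23 mL/min → bracket < 35 mL/min.
17% of 800 mg = 136 mg → 140 mg

140 mg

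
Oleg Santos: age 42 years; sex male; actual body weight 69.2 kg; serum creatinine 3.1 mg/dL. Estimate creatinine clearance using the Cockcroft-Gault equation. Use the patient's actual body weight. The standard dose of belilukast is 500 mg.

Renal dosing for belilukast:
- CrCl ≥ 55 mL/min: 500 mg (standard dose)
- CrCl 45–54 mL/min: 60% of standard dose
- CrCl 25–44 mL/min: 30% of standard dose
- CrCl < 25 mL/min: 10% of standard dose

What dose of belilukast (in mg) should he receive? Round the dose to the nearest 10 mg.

CrCl = (140 − 42) × 69.2 / (72 × 3.1) = 6781.6 / 223.20 ≈ 30.4 mL/min
CrCl ≈ 30 mL/min → bracket 25–44 mL/min.
30% of 500 mg = 150 mg

150 mg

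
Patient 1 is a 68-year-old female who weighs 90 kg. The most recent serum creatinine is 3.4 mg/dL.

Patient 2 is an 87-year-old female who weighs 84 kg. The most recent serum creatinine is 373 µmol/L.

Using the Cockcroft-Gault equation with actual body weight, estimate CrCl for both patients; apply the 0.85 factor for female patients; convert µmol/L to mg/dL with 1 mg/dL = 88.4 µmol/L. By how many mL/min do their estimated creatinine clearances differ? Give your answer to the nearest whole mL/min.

Patient 1: CrCl = (140 − 68) × 90 / (72 × 3.4) × 0.85 = 6480.0 / 244.80 × 0.85 ≈ 22.5 mL/min
Patient 2: SCr = 373 / 88.4 = 4.219 mg/dL
Patient 2: CrCl = (140 − 87) × 84 / (72 × 4.219) × 0.85 = 4452.0 / 303.77 × 0.85 ≈ 12.5 mL/min
|22.5 − 12.5| = 10.0 mL/min

10 mL/min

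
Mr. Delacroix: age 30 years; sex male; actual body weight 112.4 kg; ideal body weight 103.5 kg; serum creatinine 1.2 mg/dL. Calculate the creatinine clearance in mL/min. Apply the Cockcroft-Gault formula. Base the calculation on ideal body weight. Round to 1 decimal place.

CrCl = (140 − 30) × 103.5 / (72 × 1.2) = 11385.0 / 86.40 ≈ 131.8 mL/min

131.8 mL/min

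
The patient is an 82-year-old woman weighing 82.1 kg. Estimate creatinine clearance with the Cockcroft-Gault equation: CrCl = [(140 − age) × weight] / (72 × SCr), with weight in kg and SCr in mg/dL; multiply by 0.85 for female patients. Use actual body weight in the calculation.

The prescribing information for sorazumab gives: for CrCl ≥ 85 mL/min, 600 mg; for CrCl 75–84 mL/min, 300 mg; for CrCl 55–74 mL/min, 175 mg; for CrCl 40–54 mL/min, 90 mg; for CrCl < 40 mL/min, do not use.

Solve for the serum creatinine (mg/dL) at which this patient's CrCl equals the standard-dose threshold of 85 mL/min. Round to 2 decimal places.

0.66 mg/dL

Standard dose requires CrCl ≥ 85 mL/min.
Set (140 − 82) × 82.1 × 0.85 / (72 × SCr) = 85
SCr = (140 − 82) × 82.1 × 0.85 / (72 × 85) = 0.661 mg/dL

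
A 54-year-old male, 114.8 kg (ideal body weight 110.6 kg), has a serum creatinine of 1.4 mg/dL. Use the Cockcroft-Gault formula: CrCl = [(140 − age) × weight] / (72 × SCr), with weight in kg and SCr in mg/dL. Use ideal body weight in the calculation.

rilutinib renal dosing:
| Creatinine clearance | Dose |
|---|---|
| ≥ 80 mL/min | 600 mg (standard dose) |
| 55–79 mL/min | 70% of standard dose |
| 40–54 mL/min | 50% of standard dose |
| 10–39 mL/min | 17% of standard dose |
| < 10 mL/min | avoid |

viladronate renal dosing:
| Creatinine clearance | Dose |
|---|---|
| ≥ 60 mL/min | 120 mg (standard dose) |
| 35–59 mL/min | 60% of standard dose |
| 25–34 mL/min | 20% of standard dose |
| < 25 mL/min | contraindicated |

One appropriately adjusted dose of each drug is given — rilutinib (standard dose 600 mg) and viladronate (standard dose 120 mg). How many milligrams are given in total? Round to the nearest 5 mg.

720 mg

CrCl = (140 − 54) × 110.6 / (72 × 1.4) = 9511.6 / 100.80 ≈ 94.4 mL/min
CrCl ≈ 94 mL/min.
rilutinib: ≥ 80 mL/min → 100% of 600 mg = 600 mg.
viladronate: ≥ 60 mL/min → 100% of 120 mg = 120 mg.
Total = 600 + 120 = 720 mg.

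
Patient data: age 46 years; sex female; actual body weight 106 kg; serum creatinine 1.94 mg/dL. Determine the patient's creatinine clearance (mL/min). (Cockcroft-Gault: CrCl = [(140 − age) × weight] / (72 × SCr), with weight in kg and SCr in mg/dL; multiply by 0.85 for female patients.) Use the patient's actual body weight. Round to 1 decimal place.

CrCl = (140 − 46) × 106 / (72 × 1.94) × 0.85 = 9964.0 / 139.68 × 0.85 ≈ 60.6 mL/min

60.6 mL/min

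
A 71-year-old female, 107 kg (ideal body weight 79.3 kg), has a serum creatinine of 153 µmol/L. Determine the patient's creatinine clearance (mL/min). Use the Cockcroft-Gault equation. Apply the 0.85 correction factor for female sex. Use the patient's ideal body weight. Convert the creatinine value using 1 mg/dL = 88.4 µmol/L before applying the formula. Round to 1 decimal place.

SCr = 153 / 88.4 = 1.731 mg/dL
CrCl = (140 − 71) × 79.3 / (72 × 1.731) × 0.85 = 5471.7 / 124.63 × 0.85 ≈ 37.3 mL/min

37.3 mL/min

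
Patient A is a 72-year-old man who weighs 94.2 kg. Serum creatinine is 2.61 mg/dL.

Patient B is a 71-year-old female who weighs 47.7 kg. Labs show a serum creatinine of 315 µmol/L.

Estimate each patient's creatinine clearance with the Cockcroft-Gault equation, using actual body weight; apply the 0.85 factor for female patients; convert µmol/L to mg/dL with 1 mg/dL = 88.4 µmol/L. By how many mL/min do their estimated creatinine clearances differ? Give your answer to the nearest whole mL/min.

Patient A: CrCl = (140 − 72) × 94.2 / (72 × 2.61) = 6405.6 / 187.92 ≈ 34.1 mL/min
Patient B: SCr = 315 / 88.4 = 3.563 mg/dL
Patient B: CrCl = (140 − 71) × 47.7 / (72 × 3.563) × 0.85 = 3291.3 / 256.54 × 0.85 ≈ 10.9 mL/min
|34.1 − 10.9| = 23.2 mL/min

23 mL/min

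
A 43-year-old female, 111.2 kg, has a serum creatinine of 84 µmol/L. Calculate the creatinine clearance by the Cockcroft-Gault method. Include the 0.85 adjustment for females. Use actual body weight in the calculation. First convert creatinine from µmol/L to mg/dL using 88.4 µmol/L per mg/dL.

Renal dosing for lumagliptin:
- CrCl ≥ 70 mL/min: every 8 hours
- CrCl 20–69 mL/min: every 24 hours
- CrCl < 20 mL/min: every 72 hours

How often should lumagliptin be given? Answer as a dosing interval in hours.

SCr = 84 / 88.4 = 0.95 mg/dL
CrCl = (140 − 43) × 111.2 / (72 × 0.95) × 0.85 = 10786.4 / 68.40 × 0.85 ≈ 134.0 mL/min
CrCl ≈ 134 mL/min → bracket ≥ 70 mL/min → every 8 hours.

every 8 hours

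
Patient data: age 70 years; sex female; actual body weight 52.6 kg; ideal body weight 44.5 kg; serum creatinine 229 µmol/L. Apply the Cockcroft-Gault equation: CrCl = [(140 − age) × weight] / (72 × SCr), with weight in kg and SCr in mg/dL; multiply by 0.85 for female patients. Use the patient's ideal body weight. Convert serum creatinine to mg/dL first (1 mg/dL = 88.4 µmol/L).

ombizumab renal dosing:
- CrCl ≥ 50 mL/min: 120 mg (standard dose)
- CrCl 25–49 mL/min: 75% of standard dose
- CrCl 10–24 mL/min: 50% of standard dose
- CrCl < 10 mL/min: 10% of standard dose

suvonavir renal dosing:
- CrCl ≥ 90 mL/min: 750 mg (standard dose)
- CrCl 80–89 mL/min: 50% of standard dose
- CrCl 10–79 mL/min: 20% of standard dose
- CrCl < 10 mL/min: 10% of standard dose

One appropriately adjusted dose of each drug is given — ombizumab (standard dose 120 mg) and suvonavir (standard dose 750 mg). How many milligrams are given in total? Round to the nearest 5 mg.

SCr = 229 / 88.4 = 2.59 mg/dL
CrCl = (140 − 70) × 44.5 / (72 × 2.59) × 0.85 = 3115.0 / 186.48 × 0.85 ≈ 14.2 mL/min
CrCl ≈ 14 mL/min.
ombizumab: 10–24 mL/min → 50% of 120 mg = 60 mg.
suvonavir: 10–79 mL/min → 20% of 750 mg = 150 mg.
Total = 60 + 150 = 210 mg.

210 mg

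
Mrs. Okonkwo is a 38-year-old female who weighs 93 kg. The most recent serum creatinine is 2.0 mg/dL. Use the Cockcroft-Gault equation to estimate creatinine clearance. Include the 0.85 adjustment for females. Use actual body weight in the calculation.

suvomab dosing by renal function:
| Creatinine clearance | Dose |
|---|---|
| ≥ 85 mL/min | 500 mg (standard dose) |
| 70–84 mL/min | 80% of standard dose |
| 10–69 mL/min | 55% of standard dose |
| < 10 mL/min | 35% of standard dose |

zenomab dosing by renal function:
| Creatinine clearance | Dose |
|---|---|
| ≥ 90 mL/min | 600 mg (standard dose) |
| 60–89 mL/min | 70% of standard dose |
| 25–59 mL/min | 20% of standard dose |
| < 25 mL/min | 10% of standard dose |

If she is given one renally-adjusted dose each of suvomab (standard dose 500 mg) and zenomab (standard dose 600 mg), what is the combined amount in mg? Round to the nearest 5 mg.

CrCl = (140 − 38) × 93 / (72 × 2) × 0.85 = 9486.0 / 144.00 × 0.85 ≈ 56.0 mL/min
CrCl ≈ 56 mL/min.
suvomab: 10–69 mL/min → 55% of 500 mg = 275 mg.
zenomab: 25–59 mL/min → 20% of 600 mg = 120 mg.
Total = 275 + 120 = 395 mg.

395 mg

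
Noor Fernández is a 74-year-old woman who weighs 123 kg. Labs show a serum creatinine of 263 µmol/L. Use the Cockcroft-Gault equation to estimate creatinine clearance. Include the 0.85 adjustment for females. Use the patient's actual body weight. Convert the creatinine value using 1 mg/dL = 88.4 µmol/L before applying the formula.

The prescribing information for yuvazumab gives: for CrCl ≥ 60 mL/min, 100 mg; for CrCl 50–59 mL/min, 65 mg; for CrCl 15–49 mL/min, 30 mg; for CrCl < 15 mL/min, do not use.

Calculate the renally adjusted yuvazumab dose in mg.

SCr = 263 / 88.4 = 2.975 mg/dL
CrCl = (140 − 74) × 123 / (72 × 2.975) × 0.85 = 8118.0 / 214.20 × 0.85 ≈ 32.2 mL/min
CrCl ≈ 32 mL/min → bracket 15–49 mL/min.
Dose for this bracket: 30 mg.

30 mg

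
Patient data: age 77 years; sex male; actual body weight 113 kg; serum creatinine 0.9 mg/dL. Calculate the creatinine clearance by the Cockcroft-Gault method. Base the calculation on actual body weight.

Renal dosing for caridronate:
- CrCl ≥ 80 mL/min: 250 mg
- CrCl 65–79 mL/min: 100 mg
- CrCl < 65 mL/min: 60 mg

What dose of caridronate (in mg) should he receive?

CrCl = (140 − 77) × 113 / (72 × 0.9) = 7119.0 / 64.80 ≈ 109.9 mL/min
CrCl ≈ 110 mL/min → bracket ≥ 80 mL/min.
Dose for this bracket: 250 mg.

250 mg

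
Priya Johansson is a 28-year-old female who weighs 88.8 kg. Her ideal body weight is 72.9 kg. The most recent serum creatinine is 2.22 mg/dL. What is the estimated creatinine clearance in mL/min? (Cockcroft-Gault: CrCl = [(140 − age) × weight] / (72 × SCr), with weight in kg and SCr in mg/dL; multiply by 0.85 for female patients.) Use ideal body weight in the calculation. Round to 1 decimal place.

CrCl = (140 − 28) × 72.9 / (72 × 2.22) × 0.85 = 8164.8 / 159.84 × 0.85 ≈ 43.4 mL/min

43.4 mL/min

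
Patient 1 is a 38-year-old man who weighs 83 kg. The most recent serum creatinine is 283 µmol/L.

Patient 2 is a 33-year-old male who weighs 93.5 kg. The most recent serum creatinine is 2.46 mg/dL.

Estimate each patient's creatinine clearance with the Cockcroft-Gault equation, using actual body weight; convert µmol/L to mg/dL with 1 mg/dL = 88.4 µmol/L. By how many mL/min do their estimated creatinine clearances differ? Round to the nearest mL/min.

20 mL/min

Patient 1: SCr = 283 / 88.4 = 3.201 mg/dL
Patient 1: CrCl = (140 − 38) × 83 / (72 × 3.201) = 8466.0 / 230.47 ≈ 36.7 mL/min
Patient 2: CrCl = (140 − 33) × 93.5 / (72 × 2.46) = 10004.5 / 177.12 ≈ 56.5 mL/min
|36.7 − 56.5| = 19.8 mL/min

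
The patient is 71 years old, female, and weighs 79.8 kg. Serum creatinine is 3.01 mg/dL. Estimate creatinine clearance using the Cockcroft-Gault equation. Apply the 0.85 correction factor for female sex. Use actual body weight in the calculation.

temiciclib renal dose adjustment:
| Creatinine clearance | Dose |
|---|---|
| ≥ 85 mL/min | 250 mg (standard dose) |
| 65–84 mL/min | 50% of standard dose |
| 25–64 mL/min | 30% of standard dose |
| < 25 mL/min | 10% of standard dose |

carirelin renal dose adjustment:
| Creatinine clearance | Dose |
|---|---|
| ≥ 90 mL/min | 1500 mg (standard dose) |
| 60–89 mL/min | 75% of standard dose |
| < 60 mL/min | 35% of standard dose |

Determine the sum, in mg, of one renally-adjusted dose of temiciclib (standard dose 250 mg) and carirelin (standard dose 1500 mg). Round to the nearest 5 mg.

550 mg

CrCl = (140 − 71) × 79.8 / (72 × 3.01) × 0.85 = 5506.2 / 216.72 × 0.85 ≈ 21.6 mL/min
CrCl ≈ 22 mL/min.
temiciclib: < 25 mL/min → 10% of 250 mg = 25 mg.
carirelin: < 60 mL/min → 35% of 1500 mg = 525 mg.
Total = 25 + 525 = 550 mg.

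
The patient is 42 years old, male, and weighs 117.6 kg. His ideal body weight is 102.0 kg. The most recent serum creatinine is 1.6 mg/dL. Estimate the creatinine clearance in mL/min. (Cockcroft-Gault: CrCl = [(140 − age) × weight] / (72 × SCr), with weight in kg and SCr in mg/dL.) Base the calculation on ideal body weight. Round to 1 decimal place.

86.8 mL/min

CrCl = (140 − 42) × 102 / (72 × 1.6) = 9996.0 / 115.20 ≈ 86.8 mL/min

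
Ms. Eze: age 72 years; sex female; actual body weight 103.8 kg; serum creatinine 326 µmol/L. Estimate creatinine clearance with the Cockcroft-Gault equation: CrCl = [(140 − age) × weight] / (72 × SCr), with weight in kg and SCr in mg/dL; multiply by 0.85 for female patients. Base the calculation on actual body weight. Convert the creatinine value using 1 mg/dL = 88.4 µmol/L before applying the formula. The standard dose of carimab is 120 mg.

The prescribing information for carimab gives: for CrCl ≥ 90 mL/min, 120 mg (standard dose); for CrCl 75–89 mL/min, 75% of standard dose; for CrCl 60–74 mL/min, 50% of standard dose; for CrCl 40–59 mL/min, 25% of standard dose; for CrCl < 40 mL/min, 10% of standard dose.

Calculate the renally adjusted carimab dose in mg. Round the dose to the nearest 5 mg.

10 mg

SCr = 326 / 88.4 = 3.688 mg/dL
CrCl = (140 − 72) × 103.8 / (72 × 3.688) × 0.85 = 7058.4 / 265.54 × 0.85 ≈ 22.6 mL/min
CrCl ≈ 23 mL/min → bracket < 40 mL/min.
10% of 120 mg = 12 mg → 10 mg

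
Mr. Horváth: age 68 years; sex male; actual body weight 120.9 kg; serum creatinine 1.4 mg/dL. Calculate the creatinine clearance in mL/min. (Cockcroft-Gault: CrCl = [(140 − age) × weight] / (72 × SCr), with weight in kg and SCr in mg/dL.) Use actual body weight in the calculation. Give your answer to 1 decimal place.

86.4 mL/min

CrCl = (140 − 68) × 120.9 / (72 × 1.4) = 8704.8 / 100.80 ≈ 86.4 mL/min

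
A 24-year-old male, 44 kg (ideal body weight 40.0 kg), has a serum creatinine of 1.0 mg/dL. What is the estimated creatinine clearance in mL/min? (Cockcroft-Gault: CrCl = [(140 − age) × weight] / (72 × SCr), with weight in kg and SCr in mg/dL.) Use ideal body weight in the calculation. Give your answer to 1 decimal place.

64.4 mL/min

CrCl = (140 − 24) × 40 / (72 × 1) = 4640.0 / 72.00 ≈ 64.4 mL/min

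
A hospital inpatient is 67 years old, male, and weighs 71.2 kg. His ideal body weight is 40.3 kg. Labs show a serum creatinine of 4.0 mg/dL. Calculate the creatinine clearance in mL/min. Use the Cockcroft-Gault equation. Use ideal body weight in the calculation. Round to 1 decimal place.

10.2 mL/min

CrCl = (140 − 67) × 40.3 / (72 × 4) = 2941.9 / 288.00 ≈ 10.2 mL/min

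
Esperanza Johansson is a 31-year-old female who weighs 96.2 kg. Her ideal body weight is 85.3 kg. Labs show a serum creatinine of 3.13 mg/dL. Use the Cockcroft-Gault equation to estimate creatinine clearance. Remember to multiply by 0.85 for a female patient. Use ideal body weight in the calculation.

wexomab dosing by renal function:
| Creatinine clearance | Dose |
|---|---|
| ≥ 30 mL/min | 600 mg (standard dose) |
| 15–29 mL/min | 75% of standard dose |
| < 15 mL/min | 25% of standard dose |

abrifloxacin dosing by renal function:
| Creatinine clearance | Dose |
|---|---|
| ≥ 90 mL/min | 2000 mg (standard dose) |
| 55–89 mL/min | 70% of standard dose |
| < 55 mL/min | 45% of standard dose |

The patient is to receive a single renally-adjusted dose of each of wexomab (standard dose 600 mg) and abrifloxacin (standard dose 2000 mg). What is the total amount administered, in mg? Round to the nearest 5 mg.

1500 mg

CrCl = (140 − 31) × 85.3 / (72 × 3.13) × 0.85 = 9297.7 / 225.36 × 0.85 ≈ 35.1 mL/min
CrCl ≈ 35 mL/min.
wexomab: ≥ 30 mL/min → 100% of 600 mg = 600 mg.
abrifloxacin: < 55 mL/min → 45% of 2000 mg = 900 mg.
Total = 600 + 900 = 1500 mg.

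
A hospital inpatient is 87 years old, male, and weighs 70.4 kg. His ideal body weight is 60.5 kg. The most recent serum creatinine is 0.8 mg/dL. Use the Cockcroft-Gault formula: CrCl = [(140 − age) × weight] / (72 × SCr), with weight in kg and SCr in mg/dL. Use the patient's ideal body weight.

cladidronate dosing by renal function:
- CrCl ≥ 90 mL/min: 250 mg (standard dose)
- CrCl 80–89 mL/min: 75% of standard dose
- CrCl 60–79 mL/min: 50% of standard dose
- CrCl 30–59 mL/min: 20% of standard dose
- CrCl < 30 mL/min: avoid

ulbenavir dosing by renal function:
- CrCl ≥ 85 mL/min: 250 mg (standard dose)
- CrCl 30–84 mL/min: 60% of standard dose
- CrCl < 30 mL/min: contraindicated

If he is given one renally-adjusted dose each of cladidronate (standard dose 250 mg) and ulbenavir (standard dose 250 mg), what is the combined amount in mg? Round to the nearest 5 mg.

200 mg

CrCl = (140 − 87) × 60.5 / (72 × 0.8) = 3206.5 / 57.60 ≈ 55.7 mL/min
CrCl ≈ 56 mL/min.
cladidronate: 30–59 mL/min → 20% of 250 mg = 50 mg.
ulbenavir: 30–84 mL/min → 60% of 250 mg = 150 mg.
Total = 50 + 150 = 200 mg.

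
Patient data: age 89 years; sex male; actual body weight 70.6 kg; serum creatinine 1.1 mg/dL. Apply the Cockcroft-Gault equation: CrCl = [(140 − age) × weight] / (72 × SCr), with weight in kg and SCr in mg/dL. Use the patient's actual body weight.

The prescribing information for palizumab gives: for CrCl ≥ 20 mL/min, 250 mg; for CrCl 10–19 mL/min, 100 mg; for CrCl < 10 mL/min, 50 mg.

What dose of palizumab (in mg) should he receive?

250 mg

CrCl = (140 − 89) × 70.6 / (72 × 1.1) = 3600.6 / 79.20 ≈ 45.5 mL/min
CrCl ≈ 45 mL/min → bracket ≥ 20 mL/min.
Dose for this bracket: 250 mg.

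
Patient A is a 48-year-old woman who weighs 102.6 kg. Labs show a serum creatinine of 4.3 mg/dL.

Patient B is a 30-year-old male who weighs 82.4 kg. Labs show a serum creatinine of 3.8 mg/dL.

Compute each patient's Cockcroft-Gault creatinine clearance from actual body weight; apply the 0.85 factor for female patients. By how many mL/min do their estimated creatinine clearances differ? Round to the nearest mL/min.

7 mL/min

Patient A: CrCl = (140 − 48) × 102.6 / (72 × 4.3) × 0.85 = 9439.2 / 309.60 × 0.85 ≈ 25.9 mL/min
Patient B: CrCl = (140 − 30) × 82.4 / (72 × 3.8) = 9064.0 / 273.60 ≈ 33.1 mL/min
|25.9 − 33.1| = 7.2 mL/min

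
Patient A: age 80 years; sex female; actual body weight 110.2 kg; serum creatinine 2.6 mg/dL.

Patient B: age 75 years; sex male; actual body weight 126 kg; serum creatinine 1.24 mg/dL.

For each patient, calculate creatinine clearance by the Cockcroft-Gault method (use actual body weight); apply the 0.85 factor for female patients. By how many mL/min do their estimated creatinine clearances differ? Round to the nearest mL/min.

Patient A: CrCl = (140 − 80) × 110.2 / (72 × 2.6) × 0.85 = 6612.0 / 187.20 × 0.85 ≈ 30.0 mL/min
Patient B: CrCl = (140 − 75) × 126 / (72 × 1.24) = 8190.0 / 89.28 ≈ 91.7 mL/min
|30.0 − 91.7| = 61.7 mL/min

62 mL/min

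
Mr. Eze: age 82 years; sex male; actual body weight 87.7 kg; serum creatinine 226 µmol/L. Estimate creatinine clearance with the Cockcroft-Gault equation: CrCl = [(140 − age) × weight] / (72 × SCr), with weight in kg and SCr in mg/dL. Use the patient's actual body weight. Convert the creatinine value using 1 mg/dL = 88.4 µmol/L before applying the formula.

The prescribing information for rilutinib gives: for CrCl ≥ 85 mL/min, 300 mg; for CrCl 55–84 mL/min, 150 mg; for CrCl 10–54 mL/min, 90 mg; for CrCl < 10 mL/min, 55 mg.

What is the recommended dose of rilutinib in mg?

90 mg

SCr = 226 / 88.4 = 2.557 mg/dL
CrCl = (140 − 82) × 87.7 / (72 × 2.557) = 5086.6 / 184.10 ≈ 27.6 mL/min
CrCl ≈ 28 mL/min → bracket 10–54 mL/min.
Dose for this bracket: 90 mg.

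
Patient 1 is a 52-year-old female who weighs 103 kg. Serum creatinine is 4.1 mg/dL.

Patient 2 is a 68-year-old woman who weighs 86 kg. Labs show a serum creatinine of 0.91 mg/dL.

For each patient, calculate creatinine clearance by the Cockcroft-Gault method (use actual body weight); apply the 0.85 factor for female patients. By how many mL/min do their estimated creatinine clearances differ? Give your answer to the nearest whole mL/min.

Patient 1: CrCl = (140 − 52) × 103 / (72 × 4.1) × 0.85 = 9064.0 / 295.20 × 0.85 ≈ 26.1 mL/min
Patient 2: CrCl = (140 − 68) × 86 / (72 × 0.91) × 0.85 = 6192.0 / 65.52 × 0.85 ≈ 80.3 mL/min
|26.1 − 80.3| = 54.2 mL/min

54 mL/min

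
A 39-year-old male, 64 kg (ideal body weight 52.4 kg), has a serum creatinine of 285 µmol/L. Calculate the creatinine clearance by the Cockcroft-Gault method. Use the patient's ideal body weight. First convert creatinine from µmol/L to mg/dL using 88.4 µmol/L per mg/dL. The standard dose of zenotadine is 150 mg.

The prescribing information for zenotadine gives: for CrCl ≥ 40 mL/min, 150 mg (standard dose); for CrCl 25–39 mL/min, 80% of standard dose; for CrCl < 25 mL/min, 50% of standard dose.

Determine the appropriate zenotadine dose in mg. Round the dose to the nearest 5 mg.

75 mg

SCr = 285 / 88.4 = 3.224 mg/dL
CrCl = (140 − 39) × 52.4 / (72 × 3.224) = 5292.4 / 232.13 ≈ 22.8 mL/min
CrCl ≈ 23 mL/min → bracket < 25 mL/min.
50% of 150 mg = 75 mg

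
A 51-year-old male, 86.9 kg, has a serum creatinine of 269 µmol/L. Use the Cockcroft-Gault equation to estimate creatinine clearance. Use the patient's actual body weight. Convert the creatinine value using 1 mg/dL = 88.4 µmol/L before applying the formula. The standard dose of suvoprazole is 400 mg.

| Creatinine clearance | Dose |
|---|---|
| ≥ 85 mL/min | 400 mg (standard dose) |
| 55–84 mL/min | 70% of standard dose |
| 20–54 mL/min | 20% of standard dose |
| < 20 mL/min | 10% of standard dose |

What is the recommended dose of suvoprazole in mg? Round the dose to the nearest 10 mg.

80 mg

SCr = 269 / 88.4 = 3.043 mg/dL
CrCl = (140 − 51) × 86.9 / (72 × 3.043) = 7734.1 / 219.10 ≈ 35.3 mL/min
CrCl ≈ 35 mL/min → bracket 20–54 mL/min.
20% of 400 mg = 80 mg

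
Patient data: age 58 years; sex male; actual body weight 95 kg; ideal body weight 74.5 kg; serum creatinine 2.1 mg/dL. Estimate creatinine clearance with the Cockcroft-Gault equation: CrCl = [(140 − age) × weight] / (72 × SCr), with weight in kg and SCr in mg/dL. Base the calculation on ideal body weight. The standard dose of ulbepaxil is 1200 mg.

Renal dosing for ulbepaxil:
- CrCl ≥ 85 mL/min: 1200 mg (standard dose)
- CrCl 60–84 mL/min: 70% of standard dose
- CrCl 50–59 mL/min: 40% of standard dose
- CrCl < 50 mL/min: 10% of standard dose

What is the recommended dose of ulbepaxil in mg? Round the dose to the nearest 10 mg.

120 mg

CrCl = (140 − 58) × 74.5 / (72 × 2.1) = 6109.0 / 151.20 ≈ 40.4 mL/min
CrCl ≈ 40 mL/min → bracket < 50 mL/min.
10% of 1200 mg = 120 mg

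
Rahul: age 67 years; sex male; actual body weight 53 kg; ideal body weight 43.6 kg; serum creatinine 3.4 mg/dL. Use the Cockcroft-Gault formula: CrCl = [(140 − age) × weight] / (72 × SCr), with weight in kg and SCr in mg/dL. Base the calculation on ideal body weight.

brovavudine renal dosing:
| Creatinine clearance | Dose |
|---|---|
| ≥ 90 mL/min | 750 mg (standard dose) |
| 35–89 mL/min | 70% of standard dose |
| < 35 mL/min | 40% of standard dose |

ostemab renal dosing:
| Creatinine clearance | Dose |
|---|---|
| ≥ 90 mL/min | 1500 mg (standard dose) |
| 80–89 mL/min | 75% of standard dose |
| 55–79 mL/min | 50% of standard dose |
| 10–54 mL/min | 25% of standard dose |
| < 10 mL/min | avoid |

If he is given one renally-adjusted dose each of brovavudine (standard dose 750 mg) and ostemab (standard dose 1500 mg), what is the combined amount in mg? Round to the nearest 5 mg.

CrCl = (140 − 67) × 43.6 / (72 × 3.4) = 3182.8 / 244.80 ≈ 13.0 mL/min
CrCl ≈ 13 mL/min.
brovavudine: < 35 mL/min → 40% of 750 mg = 300 mg.
ostemab: 10–54 mL/min → 25% of 1500 mg = 375 mg.
Total = 300 + 375 = 675 mg.

675 mg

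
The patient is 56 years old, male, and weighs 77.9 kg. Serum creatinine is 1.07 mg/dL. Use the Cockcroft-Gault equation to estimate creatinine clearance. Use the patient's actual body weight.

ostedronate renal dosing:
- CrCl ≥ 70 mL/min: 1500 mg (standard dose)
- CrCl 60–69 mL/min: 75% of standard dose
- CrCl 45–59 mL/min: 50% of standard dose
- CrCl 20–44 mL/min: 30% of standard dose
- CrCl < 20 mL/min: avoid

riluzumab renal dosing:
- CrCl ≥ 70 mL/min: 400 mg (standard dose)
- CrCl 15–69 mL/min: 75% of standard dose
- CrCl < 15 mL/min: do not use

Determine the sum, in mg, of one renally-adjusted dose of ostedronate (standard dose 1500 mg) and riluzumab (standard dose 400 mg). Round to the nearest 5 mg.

1900 mg

CrCl = (140 − 56) × 77.9 / (72 × 1.07) = 6543.6 / 77.04 ≈ 84.9 mL/min
CrCl ≈ 85 mL/min.
ostedronate: ≥ 70 mL/min → 100% of 1500 mg = 1500 mg.
riluzumab: ≥ 70 mL/min → 100% of 400 mg = 400 mg.
Total = 1500 + 400 = 1900 mg.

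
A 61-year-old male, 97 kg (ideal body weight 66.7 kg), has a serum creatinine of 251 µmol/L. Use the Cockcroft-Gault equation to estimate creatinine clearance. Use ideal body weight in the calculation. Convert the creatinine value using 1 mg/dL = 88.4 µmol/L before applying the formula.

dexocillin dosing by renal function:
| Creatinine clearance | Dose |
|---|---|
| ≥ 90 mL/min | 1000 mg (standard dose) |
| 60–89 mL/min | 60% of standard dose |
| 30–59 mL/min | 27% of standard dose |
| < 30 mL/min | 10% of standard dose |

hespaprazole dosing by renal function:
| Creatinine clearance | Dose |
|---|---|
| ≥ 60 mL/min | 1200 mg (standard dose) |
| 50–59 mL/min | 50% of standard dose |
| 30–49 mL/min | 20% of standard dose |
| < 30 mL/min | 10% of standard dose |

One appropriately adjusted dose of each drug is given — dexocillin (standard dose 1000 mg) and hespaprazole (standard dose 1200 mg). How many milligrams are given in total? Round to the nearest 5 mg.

220 mg

SCr = 251 / 88.4 = 2.839 mg/dL
CrCl = (140 − 61) × 66.7 / (72 × 2.839) = 5269.3 / 204.41 ≈ 25.8 mL/min
CrCl ≈ 26 mL/min.
dexocillin: < 30 mL/min → 10% of 1000 mg = 100 mg.
hespaprazole: < 30 mL/min → 10% of 1200 mg = 120 mg.
Total = 100 + 120 = 220 mg.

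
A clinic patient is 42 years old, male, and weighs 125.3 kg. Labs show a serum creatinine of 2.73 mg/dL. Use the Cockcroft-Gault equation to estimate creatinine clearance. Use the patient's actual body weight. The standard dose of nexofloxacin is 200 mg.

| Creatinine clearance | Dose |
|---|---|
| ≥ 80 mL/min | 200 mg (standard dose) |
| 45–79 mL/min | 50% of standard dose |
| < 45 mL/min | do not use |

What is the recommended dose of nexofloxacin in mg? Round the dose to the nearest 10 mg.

100 mg

CrCl = (140 − 42) × 125.3 / (72 × 2.73) = 12279.4 / 196.56 ≈ 62.5 mL/min
CrCl ≈ 62 mL/min → bracket 45–79 mL/min.
50% of 200 mg = 100 mg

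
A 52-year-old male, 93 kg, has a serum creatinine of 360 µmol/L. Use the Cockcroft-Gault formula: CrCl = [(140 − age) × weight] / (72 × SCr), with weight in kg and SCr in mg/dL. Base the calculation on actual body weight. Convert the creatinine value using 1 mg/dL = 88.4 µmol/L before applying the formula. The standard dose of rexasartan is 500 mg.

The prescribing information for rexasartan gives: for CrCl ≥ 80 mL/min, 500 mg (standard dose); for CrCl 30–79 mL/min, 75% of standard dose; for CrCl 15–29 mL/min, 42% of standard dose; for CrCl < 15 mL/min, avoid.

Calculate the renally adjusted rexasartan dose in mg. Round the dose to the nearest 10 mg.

210 mg

SCr = 360 / 88.4 = 4.072 mg/dL
CrCl = (140 − 52) × 93 / (72 × 4.072) = 8184.0 / 293.18 ≈ 27.9 mL/min
CrCl ≈ 28 mL/min → bracket 15–29 mL/min.
42% of 500 mg = 210 mg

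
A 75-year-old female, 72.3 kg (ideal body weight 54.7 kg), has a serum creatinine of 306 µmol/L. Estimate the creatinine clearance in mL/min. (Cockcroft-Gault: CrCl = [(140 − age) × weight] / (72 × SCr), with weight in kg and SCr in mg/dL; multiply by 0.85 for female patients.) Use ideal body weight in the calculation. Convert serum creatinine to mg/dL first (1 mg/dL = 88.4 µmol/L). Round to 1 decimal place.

SCr = 306 / 88.4 = 3.462 mg/dL
CrCl = (140 − 75) × 54.7 / (72 × 3.462) × 0.85 = 3555.5 / 249.26 × 0.85 ≈ 12.1 mL/min

12.1 mL/min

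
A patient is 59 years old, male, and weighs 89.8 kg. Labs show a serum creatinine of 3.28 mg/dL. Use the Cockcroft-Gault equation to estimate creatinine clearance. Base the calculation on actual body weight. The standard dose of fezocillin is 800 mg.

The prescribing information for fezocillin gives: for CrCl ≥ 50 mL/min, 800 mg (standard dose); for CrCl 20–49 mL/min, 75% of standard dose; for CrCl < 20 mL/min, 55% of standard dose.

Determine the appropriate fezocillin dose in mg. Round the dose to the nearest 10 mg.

600 mg

CrCl = (140 − 59) × 89.8 / (72 × 3.28) = 7273.8 / 236.16 ≈ 30.8 mL/min
CrCl ≈ 31 mL/min → bracket 20–49 mL/min.
75% of 800 mg = 600 mg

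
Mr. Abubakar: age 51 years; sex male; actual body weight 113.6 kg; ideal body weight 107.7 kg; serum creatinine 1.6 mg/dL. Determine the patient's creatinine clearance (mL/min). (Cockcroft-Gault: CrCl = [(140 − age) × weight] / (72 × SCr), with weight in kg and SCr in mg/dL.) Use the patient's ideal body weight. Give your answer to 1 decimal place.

83.2 mL/min

CrCl = (140 − 51) × 107.7 / (72 × 1.6) = 9585.3 / 115.20 ≈ 83.2 mL/min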